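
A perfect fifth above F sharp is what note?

F up a perfect fifth is C, so the target letter is C.
From F#, a perfect fifth is 7 semitones up: C#.

C#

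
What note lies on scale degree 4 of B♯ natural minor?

Degree 4 takes the letter 3 steps above B, which is E.
In natural minor, degree 4 sits 5 semitones above the tonic. B# + 5 semitones is pitch class 5, spelled on E as E#.

E#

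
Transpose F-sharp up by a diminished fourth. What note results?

Bb

A fourth above F lands on the letter B.
A diminished fourth spans 4 semitones, so F# moves to pitch class 10. On the letter B that is Bb.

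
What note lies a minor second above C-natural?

Db

A second above C lands on the letter D.
A minor second spans 1 semitone, so C moves to pitch class 1. On the letter D that is Db.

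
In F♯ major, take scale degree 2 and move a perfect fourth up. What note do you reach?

Scale degree 2 of F# major is G#.
A perfect fourth (5 semitones) above G# lands on the letter C, giving C#.

C#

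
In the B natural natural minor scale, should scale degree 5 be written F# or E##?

F#

Each scale degree takes a distinct letter name. Degree 5 of a scale on B must use the letter F.
F# and E## are enharmonically the same pitch, but only F# uses the letter F, so it is the correct spelling here.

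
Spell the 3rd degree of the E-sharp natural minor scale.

The E# natural minor scale runs E# F## G# A# B# C# D#.
Degree 3 is G#.

G#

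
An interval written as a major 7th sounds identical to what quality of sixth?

A major seventh spans 11 semitones.
A sixth spanning 11 semitones is doubly augmented (the major sixth is 9).

doubly augmented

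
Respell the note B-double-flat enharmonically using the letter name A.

Plain A sits at the same pitch as Bbb, so on the letter A the same pitch needs a natural: A.

A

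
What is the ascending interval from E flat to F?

The letter names run E→F, a span of 1 letter step, so the interval is some kind of second.
Eb to F is 2 semitones. A major second is 2, so 2 makes it major.

major second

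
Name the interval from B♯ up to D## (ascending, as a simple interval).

major third

Counting letters B–C–D gives a third.
B#→D## = 4 semitones, exactly the major third.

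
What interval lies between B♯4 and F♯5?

The letter names run B→F, a span of 4 letter steps, so the interval is some kind of fifth.
B# to F# is 6 semitones. A perfect fifth is 7, so 6 makes it diminished.

diminished fifth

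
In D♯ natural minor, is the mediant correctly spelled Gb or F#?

Each scale degree takes a distinct letter name. Degree 3 of a scale on D must use the letter F.
F# and Gb are enharmonically the same pitch, but only F# uses the letter F, so it is the correct spelling here.

F#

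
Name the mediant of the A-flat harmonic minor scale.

Degree 3 takes the letter 2 steps above A, which is C.
In harmonic minor, degree 3 sits 3 semitones above the tonic. Ab + 3 semitones is pitch class 11, spelled on C as Cb.

Cb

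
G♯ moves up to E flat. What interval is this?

Counting letters G–A–B–C–D–E gives a sixth.
G#→Eb = 7 semitones, 2 narrower than the major sixth (9), so diminished.

diminished sixth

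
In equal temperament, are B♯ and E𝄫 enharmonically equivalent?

No

Two spellings are enharmonically equivalent only if they share a pitch class.
Here B# → 0, Ebb → 2; 0 ≠ 2, so they are not.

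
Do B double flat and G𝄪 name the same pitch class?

Yes

Bbb is pitch class 9; G## is pitch class 9.
All spellings map to pitch class 9, so they are enharmonically equivalent.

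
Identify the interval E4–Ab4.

diminished fourth

The letter names run E→A, a span of 3 letter steps, so the interval is some kind of fourth.
E to Ab is 4 semitones. A perfect fourth is 5, so 4 makes it diminished.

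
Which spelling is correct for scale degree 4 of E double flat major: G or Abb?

Abb

Each scale degree takes a distinct letter name. Degree 4 of a scale on E must use the letter A.
Abb and G are enharmonically the same pitch, but only Abb uses the letter A, so it is the correct spelling here.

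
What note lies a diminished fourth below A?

E#

A fourth below A lands on the letter E.
A diminished fourth spans 4 semitones, so A moves to pitch class 5. On the letter E that is E#.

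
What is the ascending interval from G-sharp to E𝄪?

augmented sixth

The letter names run G→E, a span of 5 letter steps, so the interval is some kind of sixth.
G# to E## is 10 semitones. A major sixth is 9, so 10 makes it augmented.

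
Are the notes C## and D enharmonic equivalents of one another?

C## = pitch class 2 and D = pitch class 2 — the same pitch class, so they are enharmonic equivalents.

Yes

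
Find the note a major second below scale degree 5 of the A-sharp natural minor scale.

D#

Scale degree 5 of A# natural minor is E#.
A major second (2 semitones) below E# lands on the letter D, giving D#.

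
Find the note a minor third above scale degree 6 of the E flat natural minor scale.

Scale degree 6 of Eb natural minor is Cb.
A minor third (3 semitones) above Cb lands on the letter E, giving Ebb.

Ebb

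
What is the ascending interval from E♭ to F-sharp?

The letter names run E→F, a span of 1 letter step, so the interval is some kind of second.
Eb to F# is 3 semitones. A major second is 2, so 3 makes it augmented.

augmented second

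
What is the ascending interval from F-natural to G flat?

minor second

The letter names run F→G, a span of 1 letter step, so the interval is some kind of second.
F to Gb is 1 semitone. A major second is 2, so 1 makes it minor.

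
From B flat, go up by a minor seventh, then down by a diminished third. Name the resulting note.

A minor seventh up from Bb is Ab (letter A, 10 semitones up).
A diminished third down from Ab is F# (letter F, 2 semitones down).

F#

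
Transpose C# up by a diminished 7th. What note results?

Bb

A seventh above C lands on the letter B.
A diminished seventh spans 9 semitones, so C# moves to pitch class 10. On the letter B that is Bb.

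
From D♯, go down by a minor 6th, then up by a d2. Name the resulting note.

G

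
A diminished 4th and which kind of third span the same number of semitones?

A diminished fourth spans 4 semitones.
A third spanning 4 semitones is major (the major third is 4).

major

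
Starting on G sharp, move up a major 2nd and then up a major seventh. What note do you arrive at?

G##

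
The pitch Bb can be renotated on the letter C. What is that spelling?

Cbb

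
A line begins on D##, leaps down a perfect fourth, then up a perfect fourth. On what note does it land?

A perfect fourth down from D## is A## (letter A, 5 semitones down).
A perfect fourth up from A## is D## (letter D, 5 semitones up).

D##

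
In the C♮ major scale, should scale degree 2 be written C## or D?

Each scale degree takes a distinct letter name. Degree 2 of a scale on C must use the letter D.
D and C## are enharmonically the same pitch, but only D uses the letter D, so it is the correct spelling here.

D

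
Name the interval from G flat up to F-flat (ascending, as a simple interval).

minor seventh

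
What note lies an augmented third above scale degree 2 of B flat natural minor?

E#

Scale degree 2 of Bb natural minor is C.
An augmented third (5 semitones) above C lands on the letter E, giving E#.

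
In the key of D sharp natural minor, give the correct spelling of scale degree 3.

Degree 3 takes the letter 2 steps above D, which is F.
In natural minor, degree 3 sits 3 semitones above the tonic. D# + 3 semitones is pitch class 6, spelled on F as F#.

F#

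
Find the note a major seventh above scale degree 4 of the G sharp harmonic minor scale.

B#

Scale degree 4 of G# harmonic minor is C#.
A major seventh (11 semitones) above C# lands on the letter B, giving B#.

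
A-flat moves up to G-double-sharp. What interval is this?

doubly augmented seventh

The letter names run A→G, a span of 6 letter steps, so the interval is some kind of seventh.
Ab to G## is 13 semitones. A major seventh is 11, so 13 makes it doubly augmented.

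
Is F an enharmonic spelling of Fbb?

F is pitch class 5; Fbb is pitch class 3.
The pitch classes differ (5 vs. 3), so they are not enharmonic equivalents.

No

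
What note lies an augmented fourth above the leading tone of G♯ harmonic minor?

B##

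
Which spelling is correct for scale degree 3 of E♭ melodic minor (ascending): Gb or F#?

Gb

Each scale degree takes a distinct letter name. Degree 3 of a scale on E must use the letter G.
Gb and F# are enharmonically the same pitch, but only Gb uses the letter G, so it is the correct spelling here.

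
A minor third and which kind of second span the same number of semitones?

A minor third spans 3 semitones.
A second spanning 3 semitones is augmented (the major second is 2).

augmented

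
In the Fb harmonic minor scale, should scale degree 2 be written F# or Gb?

Gb

Each scale degree takes a distinct letter name. Degree 2 of a scale on F must use the letter G.
Gb and F# are enharmonically the same pitch, but only Gb uses the letter G, so it is the correct spelling here.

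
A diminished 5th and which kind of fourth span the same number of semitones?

augmented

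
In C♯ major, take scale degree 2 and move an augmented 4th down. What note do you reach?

A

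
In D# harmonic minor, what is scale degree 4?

Degree 4 takes the letter 3 steps above D, which is G.
In harmonic minor, degree 4 sits 5 semitones above the tonic. D# + 5 semitones is pitch class 8, spelled on G as G#.

G#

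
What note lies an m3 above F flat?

A third above F lands on the letter A.
A minor third spans 3 semitones, so Fb moves to pitch class 7. On the letter A that is Abb.

Abb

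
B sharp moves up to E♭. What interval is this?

doubly diminished fourth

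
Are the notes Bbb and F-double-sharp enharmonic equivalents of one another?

No

Bbb is pitch class 9; F## is pitch class 7.
The pitch classes differ (9 vs. 7), so they are not enharmonic equivalents.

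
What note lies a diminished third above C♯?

Eb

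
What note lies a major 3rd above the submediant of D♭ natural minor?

The submediant of Db natural minor is Bbb.
A major third (4 semitones) above Bbb lands on the letter D, giving Db.

Db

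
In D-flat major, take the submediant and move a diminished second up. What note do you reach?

Cbb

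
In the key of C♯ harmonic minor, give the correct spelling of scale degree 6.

A

Degree 6 takes the letter 5 steps above C, which is A.
In harmonic minor, degree 6 sits 8 semitones above the tonic. C# + 8 semitones is pitch class 9, spelled on A as A.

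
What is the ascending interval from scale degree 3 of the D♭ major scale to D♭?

Scale degree 3 of Db major is F.
F up to Db: letters F→D make it a sixth; 8 semitones makes it minor.

minor sixth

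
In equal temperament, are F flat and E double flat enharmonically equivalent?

No

Fb is pitch class 4; Ebb is pitch class 2.
The pitch classes differ (4 vs. 2), so they are not enharmonic equivalents.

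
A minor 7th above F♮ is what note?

A seventh above F lands on the letter E.
A minor seventh spans 10 semitones, so F moves to pitch class 3. On the letter E that is Eb.

Eb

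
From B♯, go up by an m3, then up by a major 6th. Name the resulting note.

B#

A minor third up from B# is D# (letter D, 3 semitones up).
A major sixth up from D# is B# (letter B, 9 semitones up).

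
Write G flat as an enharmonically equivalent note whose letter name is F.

Gb is pitch class 6. The letter F alone is pitch class 5.
To reach pitch class 6 from F requires an offset of +1 semitone, i.e. sharp: F#.

F#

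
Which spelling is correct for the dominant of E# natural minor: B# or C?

Each scale degree takes a distinct letter name. Degree 5 of a scale on E must use the letter B.
B# and C are enharmonically the same pitch, but only B# uses the letter B, so it is the correct spelling here.

B#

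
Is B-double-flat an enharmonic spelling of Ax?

Two spellings are enharmonically equivalent only if they share a pitch class.
Here Bbb → 9, A## → 11; 9 ≠ 11, so they are not.

No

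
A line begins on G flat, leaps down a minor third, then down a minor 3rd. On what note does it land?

C

A minor third down from Gb is Eb (letter E, 3 semitones down).
A minor third down from Eb is C (letter C, 3 semitones down).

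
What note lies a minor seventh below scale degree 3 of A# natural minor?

D#

Scale degree 3 of A# natural minor is C#.
A minor seventh (10 semitones) below C# lands on the letter D, giving D#.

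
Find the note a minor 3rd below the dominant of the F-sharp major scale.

The dominant of F# major is C#.
A minor third (3 semitones) below C# lands on the letter A, giving A#.

A#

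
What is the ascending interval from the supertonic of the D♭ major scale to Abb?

The supertonic of Db major is Eb.
Eb up to Abb: letters E→A make it a fourth; 4 semitones makes it diminished.

diminished fourth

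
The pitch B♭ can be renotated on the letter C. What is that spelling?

Cbb

Plain C sits 2 semitones above Bb, so on the letter C the same pitch needs a double flat: Cbb.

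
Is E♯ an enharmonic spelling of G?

E# is pitch class 5; G is pitch class 7.
The pitch classes differ (5 vs. 7), so they are not enharmonic equivalents.

No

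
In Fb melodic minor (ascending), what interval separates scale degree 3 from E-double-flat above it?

Scale degree 3 of Fb melodic minor (ascending) is Abb.
Abb up to Ebb: letters A→E make it a fifth; 7 semitones makes it perfect.

perfect fifth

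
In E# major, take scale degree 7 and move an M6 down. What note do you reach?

F##

Scale degree 7 of E# major is D##.
A major sixth (9 semitones) below D## lands on the letter F, giving F##.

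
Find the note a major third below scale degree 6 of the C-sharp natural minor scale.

F

Scale degree 6 of C# natural minor is A.
A major third (4 semitones) below A lands on the letter F, giving F.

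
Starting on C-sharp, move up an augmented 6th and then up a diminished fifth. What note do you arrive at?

E#

An augmented sixth up from C# is A## (letter A, 10 semitones up).
A diminished fifth up from A## is E# (letter E, 6 semitones up).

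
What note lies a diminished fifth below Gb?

C

A fifth below G lands on the letter C.
A diminished fifth spans 6 semitones, so Gb moves to pitch class 0. On the letter C that is C.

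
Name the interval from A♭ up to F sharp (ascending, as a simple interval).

Counting letters A–B–C–D–E–F gives a sixth.
Ab→F# = 10 semitones, 1 wider than the major sixth (9), so augmented.

augmented sixth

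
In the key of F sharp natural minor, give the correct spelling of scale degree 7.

Degree 7 takes the letter 6 steps above F, which is E.
In natural minor, degree 7 sits 10 semitones above the tonic. F# + 10 semitones is pitch class 4, spelled on E as E.

E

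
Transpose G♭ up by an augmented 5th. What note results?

D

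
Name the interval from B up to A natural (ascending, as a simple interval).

minor seventh

The letter names run B→A, a span of 6 letter steps, so the interval is some kind of seventh.
B to A is 10 semitones. A major seventh is 11, so 10 makes it minor.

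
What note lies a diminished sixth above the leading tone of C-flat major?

The leading tone of Cb major is Bb.
A diminished sixth (7 semitones) above Bb lands on the letter G, giving Gbb.

Gbb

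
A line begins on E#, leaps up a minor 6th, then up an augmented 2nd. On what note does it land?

D##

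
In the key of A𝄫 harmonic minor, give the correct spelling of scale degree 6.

Fbb

The Abb harmonic minor scale runs Abb Bbb Cbb Dbb Ebb Fbb Gb.
Degree 6 is Fbb.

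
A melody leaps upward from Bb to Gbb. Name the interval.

The letter names run B→G, a span of 5 letter steps, so the interval is some kind of sixth.
Bb to Gbb is 7 semitones. A major sixth is 9, so 7 makes it diminished.

diminished sixth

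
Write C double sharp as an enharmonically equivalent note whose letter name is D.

C## is pitch class 2. The letter D alone is pitch class 2.
Pitch class 2 on D needs no accidental: D.

D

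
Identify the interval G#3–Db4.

doubly diminished fifth

The letter names run G→D, a span of 4 letter steps, so the interval is some kind of fifth.
G# to Db is 5 semitones. A perfect fifth is 7, so 5 makes it doubly diminished.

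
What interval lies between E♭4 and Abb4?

Counting letters E–F–G–A gives a fourth.
Eb→Abb = 4 semitones, 1 narrower than the perfect fourth (5), so diminished.

diminished fourth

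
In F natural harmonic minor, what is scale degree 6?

Db

The F harmonic minor scale runs F G Ab Bb C Db E.
Degree 6 is Db.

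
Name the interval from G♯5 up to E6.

minor sixth

Counting letters G–A–B–C–D–E gives a sixth.
G#→E = 8 semitones, 1 narrower than the major sixth (9), so minor.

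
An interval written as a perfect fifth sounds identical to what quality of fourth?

doubly augmented

A perfect fifth spans 7 semitones.
A fourth spanning 7 semitones is doubly augmented (the perfect fourth is 5).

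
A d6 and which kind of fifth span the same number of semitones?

perfect

A diminished sixth spans 7 semitones.
A fifth spanning 7 semitones is perfect (the perfect fifth is 7).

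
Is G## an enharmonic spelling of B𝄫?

Yes

G## = pitch class 9 and Bbb = pitch class 9 — the same pitch class, so they are enharmonic equivalents.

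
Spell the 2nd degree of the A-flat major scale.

Bb

The Ab major scale runs Ab Bb C Db Eb F G.
Degree 2 is Bb.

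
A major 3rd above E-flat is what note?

A third above E lands on the letter G.
A major third spans 4 semitones, so Eb moves to pitch class 7. On the letter G that is G.

G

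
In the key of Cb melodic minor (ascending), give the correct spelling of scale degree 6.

Ab

The Cb melodic minor (ascending) scale runs Cb Db Ebb Fb Gb Ab Bb.
Degree 6 is Ab.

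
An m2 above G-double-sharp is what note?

A#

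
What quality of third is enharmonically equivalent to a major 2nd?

diminished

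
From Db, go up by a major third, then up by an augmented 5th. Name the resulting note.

C#

A major third up from Db is F (letter F, 4 semitones up).
An augmented fifth up from F is C# (letter C, 8 semitones up).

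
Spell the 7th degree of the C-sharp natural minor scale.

Degree 7 takes the letter 6 steps above C, which is B.
In natural minor, degree 7 sits 10 semitones above the tonic. C# + 10 semitones is pitch class 11, spelled on B as B.

B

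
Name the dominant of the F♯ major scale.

Degree 5 takes the letter 4 steps above F, which is C.
In major, degree 5 sits 7 semitones above the tonic. F# + 7 semitones is pitch class 1, spelled on C as C#.

C#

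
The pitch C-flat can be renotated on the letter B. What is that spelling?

B

Cb is pitch class 11. The letter B alone is pitch class 11.
Pitch class 11 on B needs no accidental: B.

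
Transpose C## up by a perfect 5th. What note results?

C up a perfect fifth is G, so the target letter is G.
From C##, a perfect fifth is 7 semitones up: G##.

G##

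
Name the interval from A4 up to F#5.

Counting letters A–B–C–D–E–F gives a sixth.
A→F# = 9 semitones, exactly the major sixth.

major sixth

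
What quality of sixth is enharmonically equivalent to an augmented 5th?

minor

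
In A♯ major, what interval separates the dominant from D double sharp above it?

The dominant of A# major is E#.
E# up to D##: letters E→D make it a seventh; 11 semitones makes it major.

major seventh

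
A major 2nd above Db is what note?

Eb

D up a major second is E, so the target letter is E.
From Db, a major second is 2 semitones up: Eb.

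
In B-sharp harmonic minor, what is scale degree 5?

F##

The B# harmonic minor scale runs B# C## D# E# F## G# A##.
Degree 5 is F##.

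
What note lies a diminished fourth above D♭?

A fourth above D lands on the letter G.
A diminished fourth spans 4 semitones, so Db moves to pitch class 5. On the letter G that is Gbb.

Gbb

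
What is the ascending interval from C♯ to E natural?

Counting letters C–D–E gives a third.
C#→E = 3 semitones, 1 narrower than the major third (4), so minor.

minor third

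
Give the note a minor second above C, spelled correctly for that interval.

C up a major second is D, so the target letter is D.
From C, a minor second is 1 semitone up: Db.

Db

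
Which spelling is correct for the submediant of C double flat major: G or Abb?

Each scale degree takes a distinct letter name. Degree 6 of a scale on C must use the letter A.
Abb and G are enharmonically the same pitch, but only Abb uses the letter A, so it is the correct spelling here.

Abb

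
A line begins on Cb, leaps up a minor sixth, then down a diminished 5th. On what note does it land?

A minor sixth up from Cb is Abb (letter A, 8 semitones up).
A diminished fifth down from Abb is Db (letter D, 6 semitones down).

Db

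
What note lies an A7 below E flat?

A seventh below E lands on the letter F.
An augmented seventh spans 12 semitones, so Eb moves to pitch class 3. On the letter F that is Fbb.

Fbb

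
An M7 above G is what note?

F#

A seventh above G lands on the letter F.
A major seventh spans 11 semitones, so G moves to pitch class 6. On the letter F that is F#.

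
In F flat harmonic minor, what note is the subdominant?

Bbb

Degree 4 takes the letter 3 steps above F, which is B.
In harmonic minor, degree 4 sits 5 semitones above the tonic. Fb + 5 semitones is pitch class 9, spelled on B as Bbb.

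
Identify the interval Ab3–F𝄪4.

Counting letters A–B–C–D–E–F gives a sixth.
Ab→F## = 11 semitones, 2 wider than the major sixth (9), so doubly augmented.

doubly augmented sixth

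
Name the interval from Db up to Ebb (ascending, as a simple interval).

minor second

The letter names run D→E, a span of 1 letter step, so the interval is some kind of second.
Db to Ebb is 1 semitone. A major second is 2, so 1 makes it minor.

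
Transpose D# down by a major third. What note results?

D down a major third is Bb, so the target letter is B.
From D#, a major third is 4 semitones down: B.

B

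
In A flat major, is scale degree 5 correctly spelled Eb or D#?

Each scale degree takes a distinct letter name. Degree 5 of a scale on A must use the letter E.
Eb and D# are enharmonically the same pitch, but only Eb uses the letter E, so it is the correct spelling here.

Eb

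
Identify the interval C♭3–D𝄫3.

minor second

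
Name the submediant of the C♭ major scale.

Ab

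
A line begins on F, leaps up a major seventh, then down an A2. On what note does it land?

A major seventh up from F is E (letter E, 11 semitones up).
An augmented second down from E is Db (letter D, 3 semitones down).

Db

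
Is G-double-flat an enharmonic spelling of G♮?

Gbb is pitch class 5; G is pitch class 7.
The pitch classes differ (5 vs. 7), so they are not enharmonic equivalents.

No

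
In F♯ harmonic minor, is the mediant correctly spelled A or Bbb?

A

Each scale degree takes a distinct letter name. Degree 3 of a scale on F must use the letter A.
A and Bbb are enharmonically the same pitch, but only A uses the letter A, so it is the correct spelling here.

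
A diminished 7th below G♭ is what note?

A seventh below G lands on the letter A.
A diminished seventh spans 9 semitones, so Gb moves to pitch class 9. On the letter A that is A.

A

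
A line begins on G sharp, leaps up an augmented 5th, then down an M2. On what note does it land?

An augmented fifth up from G# is D## (letter D, 8 semitones up).
A major second down from D## is C## (letter C, 2 semitones down).

C##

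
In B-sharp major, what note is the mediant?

D##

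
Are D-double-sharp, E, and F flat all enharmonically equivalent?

Yes

D## is pitch class 4; E is pitch class 4; Fb is pitch class 4.
All spellings map to pitch class 4, so they are enharmonically equivalent.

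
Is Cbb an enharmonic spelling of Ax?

No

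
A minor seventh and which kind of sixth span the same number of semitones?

augmented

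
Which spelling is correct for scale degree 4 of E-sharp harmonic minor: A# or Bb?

Each scale degree takes a distinct letter name. Degree 4 of a scale on E must use the letter A.
A# and Bb are enharmonically the same pitch, but only A# uses the letter A, so it is the correct spelling here.

A#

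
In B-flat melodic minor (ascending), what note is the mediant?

Db

The Bb melodic minor (ascending) scale runs Bb C Db Eb F G A.
Degree 3 is Db.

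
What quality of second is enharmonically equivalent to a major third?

doubly augmented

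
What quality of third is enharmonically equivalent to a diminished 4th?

major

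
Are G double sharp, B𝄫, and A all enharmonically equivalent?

Yes

G## is pitch class 9; Bbb is pitch class 9; A is pitch class 9.
All spellings map to pitch class 9, so they are enharmonically equivalent.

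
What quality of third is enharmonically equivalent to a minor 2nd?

doubly diminished

A minor second spans 1 semitone.
A third spanning 1 semitone is doubly diminished (the major third is 4).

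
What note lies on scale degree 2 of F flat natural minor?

Degree 2 takes the letter 1 step above F, which is G.
In natural minor, degree 2 sits 2 semitones above the tonic. Fb + 2 semitones is pitch class 6, spelled on G as Gb.

Gb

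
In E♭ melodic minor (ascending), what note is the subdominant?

Ab

Degree 4 takes the letter 3 steps above E, which is A.
In melodic minor (ascending), degree 4 sits 5 semitones above the tonic. Eb + 5 semitones is pitch class 8, spelled on A as Ab.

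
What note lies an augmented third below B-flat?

Gbb

A third below B lands on the letter G.
An augmented third spans 5 semitones, so Bb moves to pitch class 5. On the letter G that is Gbb.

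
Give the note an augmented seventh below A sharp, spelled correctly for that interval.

Bb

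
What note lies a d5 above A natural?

A fifth above A lands on the letter E.
A diminished fifth spans 6 semitones, so A moves to pitch class 3. On the letter E that is Eb.

Eb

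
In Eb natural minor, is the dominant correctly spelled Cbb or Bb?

Bb

Each scale degree takes a distinct letter name. Degree 5 of a scale on E must use the letter B.
Bb and Cbb are enharmonically the same pitch, but only Bb uses the letter B, so it is the correct spelling here.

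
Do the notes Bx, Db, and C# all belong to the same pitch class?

Yes

B## = pitch class 1 and Db = pitch class 1 and C# = pitch class 1 — the same pitch class, so they are enharmonic equivalents.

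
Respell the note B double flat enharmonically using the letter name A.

A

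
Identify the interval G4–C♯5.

augmented fourth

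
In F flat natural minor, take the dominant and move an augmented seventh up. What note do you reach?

The dominant of Fb natural minor is Cb.
An augmented seventh (12 semitones) above Cb lands on the letter B, giving B.

B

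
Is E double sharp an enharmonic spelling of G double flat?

No

Two spellings are enharmonically equivalent only if they share a pitch class.
Here E## → 6, Gbb → 5; 5 ≠ 6, so they are not.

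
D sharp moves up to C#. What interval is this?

Counting letters D–E–F–G–A–B–C gives a seventh.
D#→C# = 10 semitones, 1 narrower than the major seventh (11), so minor.

minor seventh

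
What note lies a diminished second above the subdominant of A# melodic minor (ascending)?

Eb

The subdominant of A# melodic minor (ascending) is D#.
A diminished second (0 semitones) above D# lands on the letter E, giving Eb.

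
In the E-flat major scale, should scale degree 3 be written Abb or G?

Each scale degree takes a distinct letter name. Degree 3 of a scale on E must use the letter G.
G and Abb are enharmonically the same pitch, but only G uses the letter G, so it is the correct spelling here.

G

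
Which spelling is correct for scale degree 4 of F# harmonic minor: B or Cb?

Each scale degree takes a distinct letter name. Degree 4 of a scale on F must use the letter B.
B and Cb are enharmonically the same pitch, but only B uses the letter B, so it is the correct spelling here.

B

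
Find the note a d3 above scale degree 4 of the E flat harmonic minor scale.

Cbb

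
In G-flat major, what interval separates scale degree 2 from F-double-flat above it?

diminished sixth

Scale degree 2 of Gb major is Ab.
Ab up to Fbb: letters A→F make it a sixth; 7 semitones makes it diminished.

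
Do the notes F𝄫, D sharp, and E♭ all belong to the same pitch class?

Yes

Fbb = pitch class 3 and D# = pitch class 3 and Eb = pitch class 3 — the same pitch class, so they are enharmonic equivalents.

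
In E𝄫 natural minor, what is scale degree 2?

Fb

Degree 2 takes the letter 1 step above E, which is F.
In natural minor, degree 2 sits 2 semitones above the tonic. Ebb + 2 semitones is pitch class 4, spelled on F as Fb.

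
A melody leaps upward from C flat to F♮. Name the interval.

Counting letters C–D–E–F gives a fourth.
Cb→F = 6 semitones, 1 wider than the perfect fourth (5), so augmented.

augmented fourth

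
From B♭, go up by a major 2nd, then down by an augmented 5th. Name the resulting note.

A major second up from Bb is C (letter C, 2 semitones up).
An augmented fifth down from C is Fb (letter F, 8 semitones down).

Fb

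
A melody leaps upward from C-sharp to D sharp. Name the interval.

major second

The letter names run C→D, a span of 1 letter step, so the interval is some kind of second.
C# to D# is 2 semitones. A major second is 2, so 2 makes it major.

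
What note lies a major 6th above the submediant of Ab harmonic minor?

Db

The submediant of Ab harmonic minor is Fb.
A major sixth (9 semitones) above Fb lands on the letter D, giving Db.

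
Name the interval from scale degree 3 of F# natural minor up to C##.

augmented third

Scale degree 3 of F# natural minor is A.
A up to C##: letters A→C make it a third; 5 semitones makes it augmented.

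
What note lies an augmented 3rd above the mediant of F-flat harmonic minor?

C

The mediant of Fb harmonic minor is Abb.
An augmented third (5 semitones) above Abb lands on the letter C, giving C.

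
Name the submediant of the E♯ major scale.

C##

Degree 6 takes the letter 5 steps above E, which is C.
In major, degree 6 sits 9 semitones above the tonic. E# + 9 semitones is pitch class 2, spelled on C as C##.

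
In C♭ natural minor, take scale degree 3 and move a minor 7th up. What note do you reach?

Scale degree 3 of Cb natural minor is Ebb.
A minor seventh (10 semitones) above Ebb lands on the letter D, giving Dbb.

Dbb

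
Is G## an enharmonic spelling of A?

G## = pitch class 9 and A = pitch class 9 — the same pitch class, so they are enharmonic equivalents.

Yes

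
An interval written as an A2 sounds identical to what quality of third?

minor

An augmented second spans 3 semitones.
A third spanning 3 semitones is minor (the major third is 4).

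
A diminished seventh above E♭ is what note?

E up a major seventh is D#, so the target letter is D.
From Eb, a diminished seventh is 9 semitones up: Dbb.

Dbb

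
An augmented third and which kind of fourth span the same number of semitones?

perfect

An augmented third spans 5 semitones.
A fourth spanning 5 semitones is perfect (the perfect fourth is 5).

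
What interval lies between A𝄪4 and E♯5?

The letter names run A→E, a span of 4 letter steps, so the interval is some kind of fifth.
A## to E# is 6 semitones. A perfect fifth is 7, so 6 makes it diminished.

diminished fifth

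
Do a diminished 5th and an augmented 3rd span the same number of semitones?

A diminished fifth spans 6 semitones; an augmented third spans 5.
The spans differ, so they are not enharmonic equivalents.

No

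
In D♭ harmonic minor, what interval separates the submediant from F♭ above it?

perfect fifth

The submediant of Db harmonic minor is Bbb.
Bbb up to Fb: letters B→F make it a fifth; 7 semitones makes it perfect.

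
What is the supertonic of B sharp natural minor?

C##

The B# natural minor scale runs B# C## D# E# F## G# A#.
Degree 2 is C##.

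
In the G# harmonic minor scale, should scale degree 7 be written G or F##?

Each scale degree takes a distinct letter name. Degree 7 of a scale on G must use the letter F.
F## and G are enharmonically the same pitch, but only F## uses the letter F, so it is the correct spelling here.

F##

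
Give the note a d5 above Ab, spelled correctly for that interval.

Ebb

A fifth above A lands on the letter E.
A diminished fifth spans 6 semitones, so Ab moves to pitch class 2. On the letter E that is Ebb.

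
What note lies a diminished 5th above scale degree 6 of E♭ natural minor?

Gbb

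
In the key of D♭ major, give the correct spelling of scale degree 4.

Gb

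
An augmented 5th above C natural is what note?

A fifth above C lands on the letter G.
An augmented fifth spans 8 semitones, so C moves to pitch class 8. On the letter G that is G#.

G#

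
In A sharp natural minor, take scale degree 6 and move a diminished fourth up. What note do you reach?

Scale degree 6 of A# natural minor is F#.
A diminished fourth (4 semitones) above F# lands on the letter B, giving Bb.

Bb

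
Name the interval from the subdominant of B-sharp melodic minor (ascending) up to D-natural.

diminished seventh

The subdominant of B# melodic minor (ascending) is E#.
E# up to D: letters E→D make it a seventh; 9 semitones makes it diminished.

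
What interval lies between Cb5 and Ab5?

Counting letters C–D–E–F–G–A gives a sixth.
Cb→Ab = 9 semitones, exactly the major sixth.

major sixth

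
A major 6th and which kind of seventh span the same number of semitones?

diminished

A major sixth spans 9 semitones.
A seventh spanning 9 semitones is diminished (the major seventh is 11).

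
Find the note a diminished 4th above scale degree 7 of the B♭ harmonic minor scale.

Scale degree 7 of Bb harmonic minor is A.
A diminished fourth (4 semitones) above A lands on the letter D, giving Db.

Db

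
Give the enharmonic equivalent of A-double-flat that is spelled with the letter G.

G

Plain G sits at the same pitch as Abb, so on the letter G the same pitch needs a natural: G.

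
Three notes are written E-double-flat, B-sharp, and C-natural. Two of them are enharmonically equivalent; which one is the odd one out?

Ebb

In 12-tone equal temperament, enharmonic equivalents share a pitch class. Ebb is pitch class 2; B# is pitch class 0; C is pitch class 0.
B# and C share pitch class 0, while Ebb is pitch class 2.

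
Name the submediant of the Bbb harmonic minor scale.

The Bbb harmonic minor scale runs Bbb Cb Dbb Ebb Fb Gbb Ab.
Degree 6 is Gbb.

Gbb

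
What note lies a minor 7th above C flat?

C up a major seventh is B, so the target letter is B.
From Cb, a minor seventh is 10 semitones up: Bbb.

Bbb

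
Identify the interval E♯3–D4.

Counting letters E–F–G–A–B–C–D gives a seventh.
E#→D = 9 semitones, 2 narrower than the major seventh (11), so diminished.

diminished seventh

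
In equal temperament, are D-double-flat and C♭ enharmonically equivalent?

Two spellings are enharmonically equivalent only if they share a pitch class.
Here Dbb → 0, Cb → 11; 0 ≠ 11, so they are not.

No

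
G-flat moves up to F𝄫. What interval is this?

The letter names run G→F, a span of 6 letter steps, so the interval is some kind of seventh.
Gb to Fbb is 9 semitones. A major seventh is 11, so 9 makes it diminished.

diminished seventh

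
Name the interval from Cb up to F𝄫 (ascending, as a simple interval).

diminished fourth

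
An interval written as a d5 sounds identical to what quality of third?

A diminished fifth spans 6 semitones.
A third spanning 6 semitones is doubly augmented (the major third is 4).

doubly augmented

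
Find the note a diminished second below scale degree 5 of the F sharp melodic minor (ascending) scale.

B##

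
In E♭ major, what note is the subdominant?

Ab

The Eb major scale runs Eb F G Ab Bb C D.
Degree 4 is Ab.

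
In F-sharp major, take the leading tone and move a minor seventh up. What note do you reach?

The leading tone of F# major is E#.
A minor seventh (10 semitones) above E# lands on the letter D, giving D#.

D#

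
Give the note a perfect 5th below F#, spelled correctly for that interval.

B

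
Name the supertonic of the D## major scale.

Degree 2 takes the letter 1 step above D, which is E.
In major, degree 2 sits 2 semitones above the tonic. D## + 2 semitones is pitch class 6, spelled on E as E##.

E##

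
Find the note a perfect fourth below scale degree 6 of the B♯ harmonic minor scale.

Scale degree 6 of B# harmonic minor is G#.
A perfect fourth (5 semitones) below G# lands on the letter D, giving D#.

D#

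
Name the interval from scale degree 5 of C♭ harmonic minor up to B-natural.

augmented third

Scale degree 5 of Cb harmonic minor is Gb.
Gb up to B: letters G→B make it a third; 5 semitones makes it augmented.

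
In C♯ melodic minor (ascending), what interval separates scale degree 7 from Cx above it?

major second

Scale degree 7 of C# melodic minor (ascending) is B#.
B# up to C##: letters B→C make it a second; 2 semitones makes it major.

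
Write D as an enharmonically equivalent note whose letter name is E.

D is pitch class 2. The letter E alone is pitch class 4.
To reach pitch class 2 from E requires an offset of -2 semitones, i.e. double flat: Ebb.

Ebb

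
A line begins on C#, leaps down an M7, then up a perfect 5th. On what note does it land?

A

A major seventh down from C# is D (letter D, 11 semitones down).
A perfect fifth up from D is A (letter A, 7 semitones up).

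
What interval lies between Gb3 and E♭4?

major sixth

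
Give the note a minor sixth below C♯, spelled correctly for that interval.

A sixth below C lands on the letter E.
A minor sixth spans 8 semitones, so C# moves to pitch class 5. On the letter E that is E#.

E#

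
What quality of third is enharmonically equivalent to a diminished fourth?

A diminished fourth spans 4 semitones.
A third spanning 4 semitones is major (the major third is 4).

major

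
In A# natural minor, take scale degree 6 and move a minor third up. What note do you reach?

A

Scale degree 6 of A# natural minor is F#.
A minor third (3 semitones) above F# lands on the letter A, giving A.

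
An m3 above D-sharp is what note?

D up a major third is F#, so the target letter is F.
From D#, a minor third is 3 semitones up: F#.

F#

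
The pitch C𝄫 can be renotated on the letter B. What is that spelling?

Plain B sits 1 semitone above Cbb, so on the letter B the same pitch needs a flat: Bb.

Bb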